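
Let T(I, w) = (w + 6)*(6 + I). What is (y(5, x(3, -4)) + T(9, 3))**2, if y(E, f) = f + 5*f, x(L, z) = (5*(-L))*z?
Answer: 245025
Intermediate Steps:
x(L, z) = -5*L*z (x(L, z) = (-5*L)*z = -5*L*z)
T(I, w) = (6 + I)*(6 + w) (T(I, w) = (6 + w)*(6 + I) = (6 + I)*(6 + w))
y(E, f) = 6*f
(y(5, x(3, -4)) + T(9, 3))**2 = (6*(-5*3*(-4)) + (36 + 6*9 + 6*3 + 9*3))**2 = (6*60 + (36 + 54 + 18 + 27))**2 = (360 + 135)**2 = 495**2 = 245025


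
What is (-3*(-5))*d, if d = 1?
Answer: 15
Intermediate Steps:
(-3*(-5))*d = -3*(-5)*1 = 15*1 = 15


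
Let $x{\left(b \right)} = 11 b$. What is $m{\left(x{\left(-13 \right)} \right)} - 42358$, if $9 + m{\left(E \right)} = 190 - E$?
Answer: $-42034$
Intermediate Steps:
$m{\left(E \right)} = 181 - E$ ($m{\left(E \right)} = -9 - \left(-190 + E\right) = 181 - E$)
$m{\left(x{\left(-13 \right)} \right)} - 42358 = \left(181 - 11 \left(-13\right)\right) - 42358 = \left(181 - -143\right) - 42358 = \left(181 + 143\right) - 42358 = 324 - 42358 = -42034$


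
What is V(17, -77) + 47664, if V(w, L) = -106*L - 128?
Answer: 55698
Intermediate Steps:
V(w, L) = -128 - 106*L
V(17, -77) + 47664 = (-128 - 106*(-77)) + 47664 = (-128 + 8162) + 47664 = 8034 + 47664 = 55698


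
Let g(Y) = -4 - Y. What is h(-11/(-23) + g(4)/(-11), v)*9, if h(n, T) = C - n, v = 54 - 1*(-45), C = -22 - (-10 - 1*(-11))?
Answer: -55116/253 ≈ -217.85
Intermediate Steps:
C = -23 (C = -22 - (-10 + 11) = -22 - 1*1 = -22 - 1 = -23)
v = 99 (v = 54 + 45 = 99)
h(n, T) = -23 - n
h(-11/(-23) + g(4)/(-11), v)*9 = (-23 - (-11/(-23) + (-4 - 1*4)/(-11)))*9 = (-23 - (-11*(-1/23) + (-4 - 4)*(-1/11)))*9 = (-23 - (11/23 - 8*(-1/11)))*9 = (-23 - (11/23 + 8/11))*9 = (-23 - 1*305/253)*9 = (-23 - 305/253)*9 = -6124/253*9 = -55116/253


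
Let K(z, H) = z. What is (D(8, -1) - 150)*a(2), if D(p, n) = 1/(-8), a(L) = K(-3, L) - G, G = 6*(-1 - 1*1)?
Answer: -10809/8 ≈ -1351.1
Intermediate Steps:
G = -12 (G = 6*(-1 - 1) = 6*(-2) = -12)
a(L) = 9 (a(L) = -3 - 1*(-12) = -3 + 12 = 9)
D(p, n) = -⅛
(D(8, -1) - 150)*a(2) = (-⅛ - 150)*9 = -1201/8*9 = -10809/8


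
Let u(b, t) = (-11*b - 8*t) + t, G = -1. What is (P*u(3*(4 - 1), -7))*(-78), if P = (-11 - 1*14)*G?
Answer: 97500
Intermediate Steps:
u(b, t) = -11*b - 7*t
P = 25 (P = (-11 - 1*14)*(-1) = (-11 - 14)*(-1) = -25*(-1) = 25)
(P*u(3*(4 - 1), -7))*(-78) = (25*(-33*(4 - 1) - 7*(-7)))*(-78) = (25*(-33*3 + 49))*(-78) = (25*(-11*9 + 49))*(-78) = (25*(-99 + 49))*(-78) = (25*(-50))*(-78) = -1250*(-78) = 97500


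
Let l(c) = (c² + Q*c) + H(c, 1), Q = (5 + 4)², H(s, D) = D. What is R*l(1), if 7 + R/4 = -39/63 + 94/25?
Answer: -672632/525 ≈ -1281.2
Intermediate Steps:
Q = 81 (Q = 9² = 81)
l(c) = 1 + c² + 81*c (l(c) = (c² + 81*c) + 1 = 1 + c² + 81*c)
R = -8104/525 (R = -28 + 4*(-39/63 + 94/25) = -28 + 4*(-39*1/63 + 94*(1/25)) = -28 + 4*(-13/21 + 94/25) = -28 + 4*(1649/525) = -28 + 6596/525 = -8104/525 ≈ -15.436)
R*l(1) = -8104*(1 + 1² + 81*1)/525 = -8104*(1 + 1 + 81)/525 = -8104/525*83 = -672632/525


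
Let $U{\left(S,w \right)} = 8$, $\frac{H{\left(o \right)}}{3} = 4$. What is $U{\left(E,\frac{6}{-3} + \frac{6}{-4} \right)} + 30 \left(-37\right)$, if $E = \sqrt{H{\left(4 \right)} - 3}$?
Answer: $-1102$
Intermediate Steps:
$H{\left(o \right)} = 12$ ($H{\left(o \right)} = 3 \cdot 4 = 12$)
$E = 3$ ($E = \sqrt{12 - 3} = \sqrt{9} = 3$)
$U{\left(E,\frac{6}{-3} + \frac{6}{-4} \right)} + 30 \left(-37\right) = 8 + 30 \left(-37\right) = 8 - 1110 = -1102$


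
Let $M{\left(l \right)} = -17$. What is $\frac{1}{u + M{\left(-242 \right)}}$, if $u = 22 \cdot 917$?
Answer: $\frac{1}{20157} \approx 4.9611 \cdot 10^{-5}$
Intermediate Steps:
$u = 20174$
$\frac{1}{u + M{\left(-242 \right)}} = \frac{1}{20174 - 17} = \frac{1}{20157}$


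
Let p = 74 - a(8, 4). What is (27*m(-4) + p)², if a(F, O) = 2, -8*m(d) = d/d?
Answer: 301401/64 ≈ 4709.4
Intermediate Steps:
m(d) = -⅛ (m(d) = -d/(8*d) = -⅛*1 = -⅛)
p = 72 (p = 74 - 1*2 = 74 - 2 = 72)
(27*m(-4) + p)² = (27*(-⅛) + 72)² = (-27/8 + 72)² = (549/8)² = 301401/64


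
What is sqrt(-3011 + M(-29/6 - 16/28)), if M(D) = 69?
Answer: I*sqrt(2942) ≈ 54.24*I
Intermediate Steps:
sqrt(-3011 + M(-29/6 - 16/28)) = sqrt(-3011 + 69) = sqrt(-2942) = I*sqrt(2942)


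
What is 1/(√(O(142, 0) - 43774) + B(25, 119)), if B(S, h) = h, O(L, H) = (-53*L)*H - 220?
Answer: 119/58155 - I*√43994/58155 ≈ 0.0020463 - 0.0036067*I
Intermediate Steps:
O(L, H) = -220 - 53*H*L (O(L, H) = -53*H*L - 220 = -220 - 53*H*L)
1/(√(O(142, 0) - 43774) + B(25, 119)) = 1/(√((-220 - 53*0*142) - 43774) + 119) = 1/(√((-220 + 0) - 43774) + 119) = 1/(√(-220 - 43774) + 119) = 1/(√(-43994) + 119) = 1/(I*√43994 + 119) = 1/(119 + I*√43994)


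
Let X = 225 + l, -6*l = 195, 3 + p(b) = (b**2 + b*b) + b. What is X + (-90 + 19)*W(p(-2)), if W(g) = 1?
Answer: 243/2 ≈ 121.50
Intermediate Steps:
p(b) = -3 + b + 2*b**2 (p(b) = -3 + ((b**2 + b*b) + b) = -3 + ((b**2 + b**2) + b) = -3 + (2*b**2 + b) = -3 + (b + 2*b**2) = -3 + b + 2*b**2)
l = -65/2 (l = -1/6*195 = -65/2 ≈ -32.500)
X = 385/2 (X = 225 - 65/2 = 385/2 ≈ 192.50)
X + (-90 + 19)*W(p(-2)) = 385/2 + (-90 + 19)*1 = 385/2 - 71*1 = 385/2 - 71 = 243/2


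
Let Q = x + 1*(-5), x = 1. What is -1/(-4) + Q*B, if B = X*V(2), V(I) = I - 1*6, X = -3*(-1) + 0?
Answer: 193/4 ≈ 48.250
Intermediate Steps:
X = 3 (X = 3 + 0 = 3)
V(I) = -6 + I (V(I) = I - 6 = -6 + I)
Q = -4 (Q = 1 + 1*(-5) = 1 - 5 = -4)
B = -12 (B = 3*(-6 + 2) = 3*(-4) = -12)
-1/(-4) + Q*B = -1/(-4) - 4*(-12) = -1*(-1/4) + 48 = 1/4 + 48 = 193/4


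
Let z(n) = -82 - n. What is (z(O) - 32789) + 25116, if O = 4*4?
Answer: -7771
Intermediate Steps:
O = 16
(z(O) - 32789) + 25116 = ((-82 - 1*16) - 32789) + 25116 = ((-82 - 16) - 32789) + 25116 = (-98 - 32789) + 25116 = -32887 + 25116 = -7771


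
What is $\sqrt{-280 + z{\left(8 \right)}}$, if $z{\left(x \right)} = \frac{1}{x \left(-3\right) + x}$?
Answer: $\frac{i \sqrt{4481}}{4} \approx 16.735 i$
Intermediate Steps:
$z{\left(x \right)} = - \frac{1}{2 x}$ ($z{\left(x \right)} = \frac{1}{- 3 x + x} = \frac{1}{\left(-2\right) x} = - \frac{1}{2 x}$)
$\sqrt{-280 + z{\left(8 \right)}} = \sqrt{-280 - \frac{1}{2 \cdot 8}} = \sqrt{-280 - \frac{1}{16}} = \sqrt{- \frac{4481}{16}} = \frac{i \sqrt{4481}}{4}$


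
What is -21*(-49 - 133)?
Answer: 3822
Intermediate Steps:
-21*(-49 - 133) = -21*(-182) = 3822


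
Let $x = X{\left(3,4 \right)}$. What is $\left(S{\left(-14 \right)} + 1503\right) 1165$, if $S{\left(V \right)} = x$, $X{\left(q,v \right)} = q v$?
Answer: $1764975$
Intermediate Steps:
$x = 12$ ($x = 3 \cdot 4 = 12$)
$S{\left(V \right)} = 12$
$\left(S{\left(-14 \right)} + 1503\right) 1165 = \left(12 + 1503\right) 1165 = 1515 \cdot 1165 = 1764975$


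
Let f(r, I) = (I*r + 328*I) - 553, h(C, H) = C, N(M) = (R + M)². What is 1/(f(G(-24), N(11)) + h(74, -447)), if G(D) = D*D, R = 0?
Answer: 1/108905 ≈ 9.1823e-6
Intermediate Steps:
G(D) = D²
N(M) = M² (N(M) = (0 + M)² = M²)
f(r, I) = -553 + 328*I + I*r (f(r, I) = (328*I + I*r) - 553 = -553 + 328*I + I*r)
1/(f(G(-24), N(11)) + h(74, -447)) = 1/((-553 + 328*11² + 11²*(-24)²) + 74) = 1/((-553 + 328*121 + 121*576) + 74) = 1/((-553 + 39688 + 69696) + 74) = 1/(108831 + 74) = 1/108905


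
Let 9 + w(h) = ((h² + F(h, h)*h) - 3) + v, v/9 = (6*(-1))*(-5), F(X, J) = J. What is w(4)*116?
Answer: 33640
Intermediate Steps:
v = 270 (v = 9*((6*(-1))*(-5)) = 9*(-6*(-5)) = 9*30 = 270)
w(h) = 258 + 2*h² (w(h) = -9 + (((h² + h*h) - 3) + 270) = -9 + (((h² + h²) - 3) + 270) = -9 + ((2*h² - 3) + 270) = -9 + ((-3 + 2*h²) + 270) = -9 + (267 + 2*h²) = 258 + 2*h²)
w(4)*116 = (258 + 2*4²)*116 = (258 + 2*16)*116 = (258 + 32)*116 = 290*116 = 33640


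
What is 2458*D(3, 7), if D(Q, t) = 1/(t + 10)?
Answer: 2458/17 ≈ 144.59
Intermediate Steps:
D(Q, t) = 1/(10 + t)
2458*D(3, 7) = 2458/(10 + 7) = 2458/17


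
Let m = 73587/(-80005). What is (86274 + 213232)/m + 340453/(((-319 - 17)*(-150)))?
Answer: -402552871532363/1236261600 ≈ -3.2562e+5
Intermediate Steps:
m = -73587/80005 (m = 73587*(-1/80005) = -73587/80005 ≈ -0.91978)
(86274 + 213232)/m + 340453/(((-319 - 17)*(-150))) = (86274 + 213232)/(-73587/80005) + 340453/(((-319 - 17)*(-150))) = 299506*(-80005/73587) + 340453/((-336*(-150))) = -23961977530/73587 + 340453/50400 = -402552871532363/1236261600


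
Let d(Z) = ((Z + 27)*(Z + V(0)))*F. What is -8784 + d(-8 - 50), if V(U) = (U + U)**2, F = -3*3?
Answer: -24966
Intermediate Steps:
F = -9
V(U) = 4*U**2 (V(U) = (2*U)**2 = 4*U**2)
d(Z) = -9*Z*(27 + Z) (d(Z) = ((Z + 27)*(Z + 4*0**2))*(-9) = ((27 + Z)*(Z + 4*0))*(-9) = ((27 + Z)*(Z + 0))*(-9) = ((27 + Z)*Z)*(-9) = (Z*(27 + Z))*(-9) = -9*Z*(27 + Z))
-8784 + d(-8 - 50) = -8784 + 9*(-8 - 50)*(-27 - (-8 - 50)) = -8784 + 9*(-58)*(-27 - 1*(-58)) = -8784 + 9*(-58)*(-27 + 58) = -8784 + 9*(-58)*31 = -8784 - 16182 = -24966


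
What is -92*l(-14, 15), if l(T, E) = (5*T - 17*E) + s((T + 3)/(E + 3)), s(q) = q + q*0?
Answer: 269606/9 ≈ 29956.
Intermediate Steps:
s(q) = q (s(q) = q + 0 = q)
l(T, E) = -17*E + 5*T + (3 + T)/(3 + E) (l(T, E) = (5*T - 17*E) + (T + 3)/(E + 3) = (-17*E + 5*T) + (3 + T)/(3 + E) = -17*E + 5*T + (3 + T)/(3 + E))
-92*l(-14, 15) = -92*(3 - 14 + (3 + 15)*(-17*15 + 5*(-14)))/(3 + 15) = -92*(3 - 14 + 18*(-255 - 70))/18 = -46*(3 - 14 + 18*(-325))/9 = -46*(3 - 14 - 5850)/9 = -46*(-5861)/9 = -92*(-5861/18) = 269606/9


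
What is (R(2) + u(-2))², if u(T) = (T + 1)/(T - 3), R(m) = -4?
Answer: 361/25 ≈ 14.440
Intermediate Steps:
u(T) = (1 + T)/(-3 + T)
(R(2) + u(-2))² = (-4 + (1 - 2)/(-3 - 2))² = (-4 - 1/(-5))² = (-4 - ⅕*(-1))² = (-4 + ⅕)² = (-19/5)² = 361/25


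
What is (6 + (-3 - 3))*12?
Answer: 0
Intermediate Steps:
(6 + (-3 - 3))*12 = (6 - 6)*12 = 0*12 = 0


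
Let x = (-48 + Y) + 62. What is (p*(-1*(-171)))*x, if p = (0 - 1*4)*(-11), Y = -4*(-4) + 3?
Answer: 248292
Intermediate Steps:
Y = 19 (Y = 16 + 3 = 19)
p = 44 (p = (0 - 4)*(-11) = -4*(-11) = 44)
x = 33 (x = (-48 + 19) + 62 = -29 + 62 = 33)
(p*(-1*(-171)))*x = (44*(-1*(-171)))*33 = (44*171)*33 = 7524*33 = 248292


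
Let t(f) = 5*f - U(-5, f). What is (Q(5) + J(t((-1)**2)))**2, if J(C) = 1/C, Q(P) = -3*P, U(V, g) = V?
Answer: 22201/100 ≈ 222.01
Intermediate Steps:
t(f) = 5 + 5*f (t(f) = 5*f - 1*(-5) = 5*f + 5 = 5 + 5*f)
(Q(5) + J(t((-1)**2)))**2 = (-3*5 + 1/(5 + 5*(-1)**2))**2 = (-15 + 1/(5 + 5*1))**2 = (-15 + 1/(5 + 5))**2 = (-15 + 1/10)**2 = (-149/10)**2 = 22201/100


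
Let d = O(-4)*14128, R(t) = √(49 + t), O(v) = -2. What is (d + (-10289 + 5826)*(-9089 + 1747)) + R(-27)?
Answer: 32739090 + √22 ≈ 3.2739e+7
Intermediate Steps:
d = -28256 (d = -2*14128 = -28256)
(d + (-10289 + 5826)*(-9089 + 1747)) + R(-27) = (-28256 + (-10289 + 5826)*(-9089 + 1747)) + √(49 - 27) = (-28256 - 4463*(-7342)) + √22 = (-28256 + 32767346) + √22 = 32739090 + √22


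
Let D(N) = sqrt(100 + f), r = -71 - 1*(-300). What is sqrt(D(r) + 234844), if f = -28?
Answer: sqrt(234844 + 6*sqrt(2)) ≈ 484.62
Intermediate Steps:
r = 229 (r = -71 + 300 = 229)
D(N) = 6*sqrt(2) (D(N) = sqrt(100 - 28) = sqrt(72) = 6*sqrt(2))
sqrt(D(r) + 234844) = sqrt(6*sqrt(2) + 234844) = sqrt(234844 + 6*sqrt(2))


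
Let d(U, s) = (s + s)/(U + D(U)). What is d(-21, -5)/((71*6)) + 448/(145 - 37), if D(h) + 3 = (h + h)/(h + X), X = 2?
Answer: 365887/88182 ≈ 4.1492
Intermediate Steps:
D(h) = -3 + 2*h/(2 + h) (D(h) = -3 + (h + h)/(h + 2) = -3 + (2*h)/(2 + h) = -3 + 2*h/(2 + h))
d(U, s) = 2*s/(U + (-6 - U)/(2 + U)) (d(U, s) = (s + s)/(U + (-6 - U)/(2 + U)) = (2*s)/(U + (-6 - U)/(2 + U)) = 2*s/(U + (-6 - U)/(2 + U)))
d(-21, -5)/((71*6)) + 448/(145 - 37) = (2*(-5)*(2 - 21)/(-6 - 21 + (-21)²))/((71*6)) + 448/(145 - 37) = (2*(-5)*(-19)/(-6 - 21 + 441))/426 + 448/108 = (2*(-5)*(-19)/414)*(1/426) + 448*(1/108) = (2*(-5)*(1/414)*(-19))*(1/426) + 112/27 = (95/207)*(1/426) + 112/27 = 95/88182 + 112/27 = 365887/88182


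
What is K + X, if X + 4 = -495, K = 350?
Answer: -149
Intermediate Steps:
X = -499 (X = -4 - 495 = -499)
K + X = 350 - 499 = -149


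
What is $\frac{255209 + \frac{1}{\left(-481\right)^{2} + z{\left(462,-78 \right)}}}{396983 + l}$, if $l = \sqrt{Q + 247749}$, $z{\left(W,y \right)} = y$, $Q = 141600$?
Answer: $\frac{5858030329050621}{9112267626525505} - \frac{44269127361 \sqrt{43261}}{9112267626525505} \approx 0.64186$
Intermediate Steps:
$l = 3 \sqrt{43261}$ ($l = \sqrt{141600 + 247749} = \sqrt{389349} = 3 \sqrt{43261} \approx 623.98$)
$\frac{255209 + \frac{1}{\left(-481\right)^{2} + z{\left(462,-78 \right)}}}{396983 + l} = \frac{255209 + \frac{1}{\left(-481\right)^{2} - 78}}{396983 + 3 \sqrt{43261}} = \frac{255209 + \frac{1}{231361 - 78}}{396983 + 3 \sqrt{43261}} = \frac{255209 + \frac{1}{231283}}{396983 + 3 \sqrt{43261}} = \frac{59025503148}{231283 \left(396983 + 3 \sqrt{43261}\right)}$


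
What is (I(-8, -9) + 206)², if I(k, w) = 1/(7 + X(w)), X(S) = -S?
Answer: 10870209/256 ≈ 42462.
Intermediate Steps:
I(k, w) = 1/(7 - w)
(I(-8, -9) + 206)² = (-1/(-7 - 9) + 206)² = (-1/(-16) + 206)² = (-1*(-1/16) + 206)² = (1/16 + 206)² = (3297/16)² = 10870209/256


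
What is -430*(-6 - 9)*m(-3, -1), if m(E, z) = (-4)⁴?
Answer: 1651200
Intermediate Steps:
m(E, z) = 256
-430*(-6 - 9)*m(-3, -1) = -430*(-6 - 9)*256 = -(-6450)*256 = -430*(-3840) = 1651200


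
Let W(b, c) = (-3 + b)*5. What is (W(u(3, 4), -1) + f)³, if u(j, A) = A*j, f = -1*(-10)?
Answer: 166375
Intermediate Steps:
f = 10
W(b, c) = -15 + 5*b
(W(u(3, 4), -1) + f)³ = ((-15 + 5*(4*3)) + 10)³ = ((-15 + 5*12) + 10)³ = ((-15 + 60) + 10)³ = (45 + 10)³ = 55³ = 166375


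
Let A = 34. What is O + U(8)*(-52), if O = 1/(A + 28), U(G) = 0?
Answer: 1/62 ≈ 0.016129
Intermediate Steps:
O = 1/62 (O = 1/(34 + 28) = 1/62 ≈ 0.016129)
O + U(8)*(-52) = 1/62 + 0*(-52) = 1/62 + 0 = 1/62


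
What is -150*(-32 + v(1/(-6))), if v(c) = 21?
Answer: 1650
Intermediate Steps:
-150*(-32 + v(1/(-6))) = -150*(-32 + 21) = -150*(-11) = 1650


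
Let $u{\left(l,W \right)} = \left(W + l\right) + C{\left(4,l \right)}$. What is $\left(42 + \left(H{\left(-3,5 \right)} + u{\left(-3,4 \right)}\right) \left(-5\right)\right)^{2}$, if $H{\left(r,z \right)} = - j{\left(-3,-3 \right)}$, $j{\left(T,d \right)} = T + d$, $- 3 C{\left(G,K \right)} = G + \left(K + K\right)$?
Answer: $\frac{121}{9} \approx 13.444$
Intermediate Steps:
$C{\left(G,K \right)} = - \frac{2 K}{3} - \frac{G}{3}$ ($C{\left(G,K \right)} = - \frac{G + \left(K + K\right)}{3} = - \frac{G + 2 K}{3} = - \frac{2 K}{3} - \frac{G}{3}$)
$u{\left(l,W \right)} = - \frac{4}{3} + W + \frac{l}{3}$ ($u{\left(l,W \right)} = \left(W + l\right) - \left(\frac{4}{3} + \frac{2 l}{3}\right) = - \frac{4}{3} + W + \frac{l}{3}$)
$H{\left(r,z \right)} = 6$ ($H{\left(r,z \right)} = - (-3 - 3) = \left(-1\right) \left(-6\right) = 6$)
$\left(42 + \left(H{\left(-3,5 \right)} + u{\left(-3,4 \right)}\right) \left(-5\right)\right)^{2} = \left(42 + \left(6 + \left(- \frac{4}{3} + 4 + \frac{1}{3} \left(-3\right)\right)\right) \left(-5\right)\right)^{2} = \left(42 + \left(6 - - \frac{5}{3}\right) \left(-5\right)\right)^{2} = \left(42 + \left(6 + \frac{5}{3}\right) \left(-5\right)\right)^{2} = \left(42 + \frac{23}{3} \left(-5\right)\right)^{2} = \left(42 - \frac{115}{3}\right)^{2} = \left(\frac{11}{3}\right)^{2} = \frac{121}{9}$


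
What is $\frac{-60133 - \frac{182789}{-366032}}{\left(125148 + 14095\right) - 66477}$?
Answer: $- \frac{22010419467}{26634684512} \approx -0.82638$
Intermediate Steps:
$\frac{-60133 - \frac{182789}{-366032}}{\left(125148 + 14095\right) - 66477} = \frac{-60133 - - \frac{182789}{366032}}{139243 - 66477} = \frac{-60133 + \frac{182789}{366032}}{72766} = \left(- \frac{22010419467}{366032}\right) \frac{1}{72766} = - \frac{22010419467}{26634684512}$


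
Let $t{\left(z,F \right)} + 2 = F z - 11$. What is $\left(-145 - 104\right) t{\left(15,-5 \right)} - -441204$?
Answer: $463116$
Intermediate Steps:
$t{\left(z,F \right)} = -13 + F z$ ($t{\left(z,F \right)} = -2 + \left(F z - 11\right) = -2 + \left(-11 + F z\right) = -13 + F z$)
$\left(-145 - 104\right) t{\left(15,-5 \right)} - -441204 = \left(-145 - 104\right) \left(-13 - 75\right) - -441204 = - 249 \left(-13 - 75\right) + 441204 = \left(-249\right) \left(-88\right) + 441204 = 21912 + 441204 = 463116$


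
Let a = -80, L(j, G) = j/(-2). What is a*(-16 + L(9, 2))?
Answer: 1640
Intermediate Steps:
L(j, G) = -j/2 (L(j, G) = j*(-1/2) = -j/2)
a*(-16 + L(9, 2)) = -80*(-16 - 1/2*9) = -80*(-16 - 9/2) = -80*(-41/2) = 1640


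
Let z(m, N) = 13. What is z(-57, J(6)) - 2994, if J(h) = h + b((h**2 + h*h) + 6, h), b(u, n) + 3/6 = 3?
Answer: -2981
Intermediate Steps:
b(u, n) = 5/2 (b(u, n) = -1/2 + 3 = 5/2)
J(h) = 5/2 + h (J(h) = h + 5/2 = 5/2 + h)
z(-57, J(6)) - 2994 = 13 - 2994 = -2981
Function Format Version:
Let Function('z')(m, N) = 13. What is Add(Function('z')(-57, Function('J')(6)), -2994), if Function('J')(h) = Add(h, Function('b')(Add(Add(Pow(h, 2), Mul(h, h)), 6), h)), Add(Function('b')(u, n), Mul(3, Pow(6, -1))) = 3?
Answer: -2981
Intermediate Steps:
Function('b')(u, n) = Rational(5, 2) (Function('b')(u, n) = Add(Rational(-1, 2), 3) = Rational(5, 2))
Function('J')(h) = Add(Rational(5, 2), h) (Function('J')(h) = Add(h, Rational(5, 2)) = Add(Rational(5, 2), h))
Add(Function('z')(-57, Function('J')(6)), -2994) = Add(13, -2994) = -2981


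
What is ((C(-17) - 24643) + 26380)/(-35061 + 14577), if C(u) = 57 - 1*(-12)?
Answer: -301/3414 ≈ -0.088166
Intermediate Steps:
C(u) = 69 (C(u) = 57 + 12 = 69)
((C(-17) - 24643) + 26380)/(-35061 + 14577) = ((69 - 24643) + 26380)/(-35061 + 14577) = (-24574 + 26380)/(-20484) = 1806*(-1/20484) = -301/3414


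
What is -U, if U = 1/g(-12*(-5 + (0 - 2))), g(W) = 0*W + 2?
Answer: -½ ≈ -0.50000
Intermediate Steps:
g(W) = 2 (g(W) = 0 + 2 = 2)
U = ½ (U = 1/2 = ½ ≈ 0.50000)
-U = -1*½ = -½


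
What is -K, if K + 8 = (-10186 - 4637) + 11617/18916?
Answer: 280531579/18916 ≈ 14830.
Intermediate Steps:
K = -280531579/18916 (K = -8 + ((-10186 - 4637) + 11617/18916) = -8 + (-14823 + 11617*(1/18916)) = -8 + (-14823 + 11617/18916) = -8 - 280380251/18916 = -280531579/18916 ≈ -14830.)
-K = -1*(-280531579/18916) = 280531579/18916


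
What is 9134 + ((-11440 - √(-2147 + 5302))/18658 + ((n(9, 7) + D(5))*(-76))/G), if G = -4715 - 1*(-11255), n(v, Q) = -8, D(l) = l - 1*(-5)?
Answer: 139310418908/15252915 - √3155/18658 ≈ 9133.4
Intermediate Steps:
D(l) = 5 + l (D(l) = l + 5 = 5 + l)
G = 6540 (G = -4715 + 11255 = 6540)
9134 + ((-11440 - √(-2147 + 5302))/18658 + ((n(9, 7) + D(5))*(-76))/G) = 9134 + ((-11440 - √(-2147 + 5302))/18658 + ((-8 + (5 + 5))*(-76))/6540) = 9134 + ((-11440 - √3155)*(1/18658) + ((-8 + 10)*(-76))*(1/6540)) = 9134 + ((-5720/9329 - √3155/18658) + (2*(-76))*(1/6540)) = 9134 + ((-5720/9329 - √3155/18658) - 152*1/6540) = 9134 + ((-5720/9329 - √3155/18658) - 38/1635) = 9134 + (-9706702/15252915 - √3155/18658) = 139310418908/15252915 - √3155/18658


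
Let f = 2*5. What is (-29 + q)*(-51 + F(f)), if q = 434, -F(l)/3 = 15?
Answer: -38880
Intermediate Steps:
f = 10
F(l) = -45 (F(l) = -3*15 = -45)
(-29 + q)*(-51 + F(f)) = (-29 + 434)*(-51 - 45) = 405*(-96) = -38880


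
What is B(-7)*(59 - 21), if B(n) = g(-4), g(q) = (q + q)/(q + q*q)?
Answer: -76/3 ≈ -25.333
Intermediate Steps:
g(q) = 2*q/(q + q²) (g(q) = (2*q)/(q + q²) = 2*q/(q + q²))
B(n) = -⅔ (B(n) = 2/(1 - 4) = 2/(-3) = 2*(-⅓) = -⅔)
B(-7)*(59 - 21) = -2*(59 - 21)/3 = -⅔*38 = -76/3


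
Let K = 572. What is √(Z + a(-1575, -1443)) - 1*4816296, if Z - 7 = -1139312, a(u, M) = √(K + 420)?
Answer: -4816296 + I*√(1139305 - 4*√62) ≈ -4.8163e+6 + 1067.4*I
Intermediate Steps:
a(u, M) = 4*√62 (a(u, M) = √(572 + 420) = √992 = 4*√62)
Z = -1139305 (Z = 7 - 1139312 = -1139305)
√(Z + a(-1575, -1443)) - 1*4816296 = √(-1139305 + 4*√62) - 1*4816296 = √(-1139305 + 4*√62) - 4816296 = -4816296 + √(-1139305 + 4*√62)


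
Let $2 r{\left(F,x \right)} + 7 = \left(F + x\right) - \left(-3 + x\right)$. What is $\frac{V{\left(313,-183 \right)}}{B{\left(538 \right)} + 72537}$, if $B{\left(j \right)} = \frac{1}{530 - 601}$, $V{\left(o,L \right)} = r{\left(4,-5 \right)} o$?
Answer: $0$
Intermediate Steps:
$r{\left(F,x \right)} = -2 + \frac{F}{2}$ ($r{\left(F,x \right)} = - \frac{7}{2} + \frac{\left(F + x\right) - \left(-3 + x\right)}{2} = - \frac{7}{2} + \frac{3 + F}{2} = - \frac{7}{2} + \left(\frac{3}{2} + \frac{F}{2}\right) = -2 + \frac{F}{2}$)
$V{\left(o,L \right)} = 0$ ($V{\left(o,L \right)} = \left(-2 + \frac{1}{2} \cdot 4\right) o = \left(-2 + 2\right) o = 0 o = 0$)
$B{\left(j \right)} = - \frac{1}{71}$ ($B{\left(j \right)} = \frac{1}{-71} = - \frac{1}{71}$)
$\frac{V{\left(313,-183 \right)}}{B{\left(538 \right)} + 72537} = \frac{0}{- \frac{1}{71} + 72537} = \frac{0}{\frac{5150126}{71}} = 0 \cdot \frac{71}{5150126} = 0$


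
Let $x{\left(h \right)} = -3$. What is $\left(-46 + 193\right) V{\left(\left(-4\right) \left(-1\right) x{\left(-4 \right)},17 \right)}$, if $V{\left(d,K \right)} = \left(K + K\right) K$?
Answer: $84966$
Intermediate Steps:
$V{\left(d,K \right)} = 2 K^{2}$ ($V{\left(d,K \right)} = 2 K K = 2 K^{2}$)
$\left(-46 + 193\right) V{\left(\left(-4\right) \left(-1\right) x{\left(-4 \right)},17 \right)} = \left(-46 + 193\right) 2 \cdot 17^{2} = 147 \cdot 2 \cdot 289 = 147 \cdot 578 = 84966$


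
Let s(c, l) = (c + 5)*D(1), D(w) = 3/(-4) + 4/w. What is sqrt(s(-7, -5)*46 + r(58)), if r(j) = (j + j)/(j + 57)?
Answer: I*sqrt(3940935)/115 ≈ 17.262*I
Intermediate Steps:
D(w) = -3/4 + 4/w (D(w) = 3*(-1/4) + 4/w = -3/4 + 4/w)
s(c, l) = 65/4 + 13*c/4 (s(c, l) = (c + 5)*(-3/4 + 4/1) = (5 + c)*(-3/4 + 4*1) = (5 + c)*(-3/4 + 4) = (5 + c)*(13/4) = 65/4 + 13*c/4)
r(j) = 2*j/(57 + j) (r(j) = (2*j)/(57 + j) = 2*j/(57 + j))
sqrt(s(-7, -5)*46 + r(58)) = sqrt((65/4 + (13/4)*(-7))*46 + 2*58/(57 + 58)) = sqrt((65/4 - 91/4)*46 + 2*58/115) = sqrt(-13/2*46 + 2*58*(1/115)) = sqrt(-299 + 116/115) = sqrt(-34269/115) = I*sqrt(3940935)/115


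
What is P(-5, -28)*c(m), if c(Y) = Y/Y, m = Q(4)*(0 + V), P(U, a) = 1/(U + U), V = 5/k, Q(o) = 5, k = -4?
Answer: -⅒ ≈ -0.10000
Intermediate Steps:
V = -5/4 (V = 5/(-4) = 5*(-¼) = -5/4 ≈ -1.2500)
P(U, a) = 1/(2*U)
m = -25/4 (m = 5*(0 - 5/4) = 5*(-5/4) = -25/4 ≈ -6.2500)
c(Y) = 1
P(-5, -28)*c(m) = ((½)/(-5))*1 = ((½)*(-⅕))*1 = -⅒*1 = -⅒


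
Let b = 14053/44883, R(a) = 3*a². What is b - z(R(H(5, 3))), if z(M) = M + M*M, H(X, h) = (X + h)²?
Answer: -6777657579803/44883 ≈ -1.5101e+8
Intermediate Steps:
z(M) = M + M²
b = 14053/44883 (b = 14053*(1/44883) = 14053/44883 ≈ 0.31310)
b - z(R(H(5, 3))) = 14053/44883 - 3*((5 + 3)²)²*(1 + 3*((5 + 3)²)²) = 14053/44883 - 3*(8²)²*(1 + 3*(8²)²) = 14053/44883 - 3*64²*(1 + 3*64²) = 14053/44883 - 3*4096*(1 + 3*4096) = 14053/44883 - 12288*(1 + 12288) = 14053/44883 - 12288*12289 = 14053/44883 - 1*151007232 = 14053/44883 - 151007232 = -6777657579803/44883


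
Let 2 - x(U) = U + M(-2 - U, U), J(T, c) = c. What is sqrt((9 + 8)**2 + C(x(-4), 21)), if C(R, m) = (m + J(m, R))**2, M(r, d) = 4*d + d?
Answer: sqrt(2498) ≈ 49.980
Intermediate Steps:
M(r, d) = 5*d
x(U) = 2 - 6*U (x(U) = 2 - (U + 5*U) = 2 - 6*U)
C(R, m) = (R + m)**2 (C(R, m) = (m + R)**2 = (R + m)**2)
sqrt((9 + 8)**2 + C(x(-4), 21)) = sqrt((9 + 8)**2 + ((2 - 6*(-4)) + 21)**2) = sqrt(17**2 + ((2 + 24) + 21)**2) = sqrt(289 + (26 + 21)**2) = sqrt(289 + 47**2) = sqrt(289 + 2209) = sqrt(2498)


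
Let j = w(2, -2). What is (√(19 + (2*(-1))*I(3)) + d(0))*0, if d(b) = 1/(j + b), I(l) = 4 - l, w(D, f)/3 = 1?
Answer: 0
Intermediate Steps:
w(D, f) = 3 (w(D, f) = 3*1 = 3)
j = 3
d(b) = 1/(3 + b)
(√(19 + (2*(-1))*I(3)) + d(0))*0 = (√(19 + (2*(-1))*(4 - 1*3)) + 1/(3 + 0))*0 = (√(19 - 2*(4 - 3)) + 1/3)*0 = (√(19 - 2*1) + ⅓)*0 = (√(19 - 2) + ⅓)*0 = (√17 + ⅓)*0 = (⅓ + √17)*0 = 0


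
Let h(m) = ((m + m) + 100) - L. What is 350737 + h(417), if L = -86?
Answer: 351757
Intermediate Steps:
h(m) = 186 + 2*m (h(m) = ((m + m) + 100) - 1*(-86) = (2*m + 100) + 86 = (100 + 2*m) + 86 = 186 + 2*m)
350737 + h(417) = 350737 + (186 + 2*417) = 350737 + (186 + 834) = 350737 + 1020 = 351757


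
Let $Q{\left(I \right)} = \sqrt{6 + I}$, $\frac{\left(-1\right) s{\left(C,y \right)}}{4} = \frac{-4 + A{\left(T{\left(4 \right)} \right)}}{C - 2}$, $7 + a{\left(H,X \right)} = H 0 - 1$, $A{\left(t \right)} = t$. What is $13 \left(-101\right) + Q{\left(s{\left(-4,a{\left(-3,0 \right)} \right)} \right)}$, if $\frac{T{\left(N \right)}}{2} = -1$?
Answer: $-1313 + \sqrt{2} \approx -1311.6$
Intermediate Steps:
$T{\left(N \right)} = -2$ ($T{\left(N \right)} = 2 \left(-1\right) = -2$)
$a{\left(H,X \right)} = -8$ ($a{\left(H,X \right)} = -7 + \left(H 0 - 1\right) = -7 + \left(0 - 1\right) = -7 - 1 = -8$)
$s{\left(C,y \right)} = \frac{24}{-2 + C}$ ($s{\left(C,y \right)} = - 4 \frac{-4 - 2}{C - 2} = - 4 \left(- \frac{6}{-2 + C}\right) = \frac{24}{-2 + C}$)
$13 \left(-101\right) + Q{\left(s{\left(-4,a{\left(-3,0 \right)} \right)} \right)} = 13 \left(-101\right) + \sqrt{6 + \frac{24}{-2 - 4}} = -1313 + \sqrt{6 + \frac{24}{-6}} = -1313 + \sqrt{6 + 24 \left(- \frac{1}{6}\right)} = -1313 + \sqrt{6 - 4} = -1313 + \sqrt{2}$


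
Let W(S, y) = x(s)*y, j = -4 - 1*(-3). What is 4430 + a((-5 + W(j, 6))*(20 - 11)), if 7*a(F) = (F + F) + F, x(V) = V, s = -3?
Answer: 30389/7 ≈ 4341.3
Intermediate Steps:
j = -1 (j = -4 + 3 = -1)
W(S, y) = -3*y
a(F) = 3*F/7 (a(F) = ((F + F) + F)/7 = (2*F + F)/7 = (3*F)/7 = 3*F/7)
4430 + a((-5 + W(j, 6))*(20 - 11)) = 4430 + 3*((-5 - 3*6)*(20 - 11))/7 = 4430 + 3*((-5 - 18)*9)/7 = 4430 + 3*(-23*9)/7 = 4430 + (3/7)*(-207) = 4430 - 621/7 = 30389/7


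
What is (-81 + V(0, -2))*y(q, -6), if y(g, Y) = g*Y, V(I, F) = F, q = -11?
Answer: -5478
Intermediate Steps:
y(g, Y) = Y*g
(-81 + V(0, -2))*y(q, -6) = (-81 - 2)*(-6*(-11)) = -83*66 = -5478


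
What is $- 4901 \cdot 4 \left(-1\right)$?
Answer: $19604$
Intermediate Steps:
$- 4901 \cdot 4 \left(-1\right) = \left(-4901\right) \left(-4\right) = 19604$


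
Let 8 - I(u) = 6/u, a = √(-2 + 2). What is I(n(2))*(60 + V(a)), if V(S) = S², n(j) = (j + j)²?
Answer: 915/2 ≈ 457.50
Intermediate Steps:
n(j) = 4*j² (n(j) = (2*j)² = 4*j²)
a = 0 (a = √0 = 0)
I(u) = 8 - 6/u
I(n(2))*(60 + V(a)) = (8 - 6/(4*2²))*(60 + 0²) = (8 - 6/(4*4))*(60 + 0) = (8 - 6/16)*60 = (8 - 6*1/16)*60 = (8 - 3/8)*60 = (61/8)*60 = 915/2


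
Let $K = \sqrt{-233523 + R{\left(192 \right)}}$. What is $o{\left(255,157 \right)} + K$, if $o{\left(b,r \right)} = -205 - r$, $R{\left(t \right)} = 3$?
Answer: $-362 + 4 i \sqrt{14595} \approx -362.0 + 483.24 i$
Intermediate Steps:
$K = 4 i \sqrt{14595}$ ($K = \sqrt{-233523 + 3} = \sqrt{-233520} = 4 i \sqrt{14595} \approx 483.24 i$)
$o{\left(255,157 \right)} + K = \left(-205 - 157\right) + 4 i \sqrt{14595} = -362 + 4 i \sqrt{14595}$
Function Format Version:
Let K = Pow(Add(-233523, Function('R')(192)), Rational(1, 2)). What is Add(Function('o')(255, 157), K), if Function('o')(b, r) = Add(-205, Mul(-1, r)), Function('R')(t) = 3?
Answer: Add(-362, Mul(4, I, Pow(14595, Rational(1, 2)))) ≈ Add(-362.00, Mul(483.24, I))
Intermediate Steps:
K = Mul(4, I, Pow(14595, Rational(1, 2))) (K = Pow(Add(-233523, 3), Rational(1, 2)) = Pow(-233520, Rational(1, 2)) = Mul(4, I, Pow(14595, Rational(1, 2))) ≈ Mul(483.24, I))
Add(Function('o')(255, 157), K) = Add(Add(-205, Mul(-1, 157)), Mul(4, I, Pow(14595, Rational(1, 2)))) = Add(Add(-205, -157), Mul(4, I, Pow(14595, Rational(1, 2)))) = Add(-362, Mul(4, I, Pow(14595, Rational(1, 2))))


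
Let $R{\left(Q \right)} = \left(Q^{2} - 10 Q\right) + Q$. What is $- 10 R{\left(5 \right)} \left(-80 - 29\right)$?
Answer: $-21800$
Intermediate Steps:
$R{\left(Q \right)} = Q^{2} - 9 Q$
$- 10 R{\left(5 \right)} \left(-80 - 29\right) = - 10 \cdot 5 \left(-9 + 5\right) \left(-80 - 29\right) = - 10 \cdot 5 \left(-4\right) \left(-80 - 29\right) = \left(-10\right) \left(-20\right) \left(-109\right) = 200 \left(-109\right) = -21800$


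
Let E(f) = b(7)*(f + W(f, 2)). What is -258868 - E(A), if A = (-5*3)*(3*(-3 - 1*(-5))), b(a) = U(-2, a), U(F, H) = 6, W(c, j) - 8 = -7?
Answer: -258334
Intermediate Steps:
W(c, j) = 1 (W(c, j) = 8 - 7 = 1)
b(a) = 6
A = -90 (A = -45*(-3 + 5) = -45*2 = -15*6 = -90)
E(f) = 6 + 6*f (E(f) = 6*(f + 1) = 6*(1 + f) = 6 + 6*f)
-258868 - E(A) = -258868 - (6 + 6*(-90)) = -258868 - (6 - 540) = -258868 - 1*(-534) = -258868 + 534 = -258334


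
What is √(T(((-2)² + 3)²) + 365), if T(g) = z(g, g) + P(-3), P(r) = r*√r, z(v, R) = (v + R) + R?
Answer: √(512 - 3*I*√3) ≈ 22.628 - 0.1148*I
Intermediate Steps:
z(v, R) = v + 2*R (z(v, R) = (R + v) + R = v + 2*R)
P(r) = r^(3/2)
T(g) = 3*g - 3*I*√3 (T(g) = (g + 2*g) + (-3)^(3/2) = 3*g - 3*I*√3)
√(T(((-2)² + 3)²) + 365) = √((3*((-2)² + 3)² - 3*I*√3) + 365) = √((3*(4 + 3)² - 3*I*√3) + 365) = √((3*7² - 3*I*√3) + 365) = √((3*49 - 3*I*√3) + 365) = √((147 - 3*I*√3) + 365) = √(512 - 3*I*√3)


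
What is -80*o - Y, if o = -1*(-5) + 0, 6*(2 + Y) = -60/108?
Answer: -21487/54 ≈ -397.91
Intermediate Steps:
Y = -113/54 (Y = -2 + (-60/108)/6 = -2 + (-60*1/108)/6 = -2 + (⅙)*(-5/9) = -2 - 5/54 = -113/54 ≈ -2.0926)
o = 5 (o = 5 + 0 = 5)
-80*o - Y = -80*5 - 1*(-113/54) = -400 + 113/54 = -21487/54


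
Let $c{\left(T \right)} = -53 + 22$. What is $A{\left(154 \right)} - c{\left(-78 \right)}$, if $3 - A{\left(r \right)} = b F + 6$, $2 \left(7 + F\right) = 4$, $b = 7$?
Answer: $63$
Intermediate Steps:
$F = -5$ ($F = -7 + \frac{1}{2} \cdot 4 = -7 + 2 = -5$)
$A{\left(r \right)} = 32$ ($A{\left(r \right)} = 3 - \left(7 \left(-5\right) + 6\right) = 3 - \left(-35 + 6\right) = 3 - -29 = 3 + 29 = 32$)
$c{\left(T \right)} = -31$
$A{\left(154 \right)} - c{\left(-78 \right)} = 32 - -31 = 32 + 31 = 63$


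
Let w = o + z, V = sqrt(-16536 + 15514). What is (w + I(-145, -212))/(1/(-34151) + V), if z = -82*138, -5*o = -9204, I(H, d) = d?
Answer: 1654137836/5959745993115 + 56490461237236*I*sqrt(1022)/5959745993115 ≈ 0.00027755 + 303.02*I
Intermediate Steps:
V = I*sqrt(1022) (V = sqrt(-1022) = I*sqrt(1022) ≈ 31.969*I)
o = 9204/5 (o = -1/5*(-9204) = 9204/5 ≈ 1840.8)
z = -11316
w = -47376/5 (w = 9204/5 - 11316 = -47376/5 ≈ -9475.2)
(w + I(-145, -212))/(1/(-34151) + V) = (-47376/5 - 212)/(1/(-34151) + I*sqrt(1022)) = -48436/(5*(-1/34151 + I*sqrt(1022)))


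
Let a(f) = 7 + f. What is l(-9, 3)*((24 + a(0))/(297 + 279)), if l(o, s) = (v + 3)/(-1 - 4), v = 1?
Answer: -31/720 ≈ -0.043056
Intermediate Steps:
l(o, s) = -⅘ (l(o, s) = (1 + 3)/(-1 - 4) = 4/(-5) = 4*(-⅕) = -⅘)
l(-9, 3)*((24 + a(0))/(297 + 279)) = -4*(24 + (7 + 0))/(5*(297 + 279)) = -4*(24 + 7)/(5*576) = -124/(5*576) = -⅘*31/576 = -31/720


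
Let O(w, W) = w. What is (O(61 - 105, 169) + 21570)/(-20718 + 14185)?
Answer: -458/139 ≈ -3.2950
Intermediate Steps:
(O(61 - 105, 169) + 21570)/(-20718 + 14185) = ((61 - 105) + 21570)/(-20718 + 14185) = (-44 + 21570)/(-6533) = 21526*(-1/6533) = -458/139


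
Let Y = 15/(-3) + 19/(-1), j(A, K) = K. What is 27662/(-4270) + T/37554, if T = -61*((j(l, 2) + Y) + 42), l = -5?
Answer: -261007037/40088895 ≈ -6.5107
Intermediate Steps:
Y = -24 (Y = 15*(-1/3) + 19*(-1) = -5 - 19 = -24)
T = -1220 (T = -61*((2 - 24) + 42) = -61*(-22 + 42) = -61*20 = -1220)
27662/(-4270) + T/37554 = 27662/(-4270) - 1220/37554 = 27662*(-1/4270) - 1220*1/37554 = -13831/2135 - 610/18777 = -261007037/40088895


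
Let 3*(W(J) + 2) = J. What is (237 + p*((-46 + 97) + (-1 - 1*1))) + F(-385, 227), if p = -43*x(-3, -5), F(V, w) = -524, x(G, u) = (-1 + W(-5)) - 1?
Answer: 34958/3 ≈ 11653.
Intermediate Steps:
W(J) = -2 + J/3
x(G, u) = -17/3 (x(G, u) = (-1 + (-2 + (⅓)*(-5))) - 1 = (-1 + (-2 - 5/3)) - 1 = (-1 - 11/3) - 1 = -14/3 - 1 = -17/3)
p = 731/3 (p = -43*(-17/3) = 731/3 ≈ 243.67)
(237 + p*((-46 + 97) + (-1 - 1*1))) + F(-385, 227) = (237 + 731*((-46 + 97) + (-1 - 1*1))/3) - 524 = (237 + 731*(51 + (-1 - 1))/3) - 524 = (237 + 731*(51 - 2)/3) - 524 = (237 + (731/3)*49) - 524 = (237 + 35819/3) - 524 = 36530/3 - 524 = 34958/3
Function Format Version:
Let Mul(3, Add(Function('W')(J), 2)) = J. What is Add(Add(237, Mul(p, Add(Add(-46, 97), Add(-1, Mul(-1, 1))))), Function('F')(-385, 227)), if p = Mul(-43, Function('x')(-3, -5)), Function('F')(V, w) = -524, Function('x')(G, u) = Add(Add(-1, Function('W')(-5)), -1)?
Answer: Rational(34958, 3) ≈ 11653.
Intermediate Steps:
Function('W')(J) = Add(-2, Mul(Rational(1, 3), J))
Function('x')(G, u) = Rational(-17, 3) (Function('x')(G, u) = Add(Add(-1, Add(-2, Mul(Rational(1, 3), -5))), -1) = Add(Add(-1, Add(-2, Rational(-5, 3))), -1) = Add(Add(-1, Rational(-11, 3)), -1) = Add(Rational(-14, 3), -1) = Rational(-17, 3))
p = Rational(731, 3) (p = Mul(-43, Rational(-17, 3)) = Rational(731, 3) ≈ 243.67)
Add(Add(237, Mul(p, Add(Add(-46, 97), Add(-1, Mul(-1, 1))))), Function('F')(-385, 227)) = Add(Add(237, Mul(Rational(731, 3), Add(Add(-46, 97), Add(-1, Mul(-1, 1))))), -524) = Add(Add(237, Mul(Rational(731, 3), Add(51, Add(-1, -1)))), -524) = Add(Add(237, Mul(Rational(731, 3), Add(51, -2))), -524) = Add(Add(237, Mul(Rational(731, 3), 49)), -524) = Add(Add(237, Rational(35819, 3)), -524) = Add(Rational(36530, 3), -524) = Rational(34958, 3)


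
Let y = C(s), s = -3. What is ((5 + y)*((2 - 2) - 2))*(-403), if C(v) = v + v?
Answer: -806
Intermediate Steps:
C(v) = 2*v
y = -6 (y = 2*(-3) = -6)
((5 + y)*((2 - 2) - 2))*(-403) = ((5 - 6)*((2 - 2) - 2))*(-403) = -(0 - 2)*(-403) = -1*(-2)*(-403) = 2*(-403) = -806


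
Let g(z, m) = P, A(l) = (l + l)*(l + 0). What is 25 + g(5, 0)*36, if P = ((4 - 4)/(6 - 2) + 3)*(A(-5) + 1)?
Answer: 5533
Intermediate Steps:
A(l) = 2*l² (A(l) = (2*l)*l = 2*l²)
P = 153 (P = ((4 - 4)/(6 - 2) + 3)*(2*(-5)² + 1) = (0/4 + 3)*(2*25 + 1) = (0*(¼) + 3)*(50 + 1) = (0 + 3)*51 = 3*51 = 153)
g(z, m) = 153
25 + g(5, 0)*36 = 25 + 153*36 = 25 + 5508 = 5533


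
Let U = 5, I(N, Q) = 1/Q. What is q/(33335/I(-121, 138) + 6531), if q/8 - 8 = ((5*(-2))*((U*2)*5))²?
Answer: 666688/1535587 ≈ 0.43416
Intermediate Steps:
q = 2000064 (q = 64 + 8*((5*(-2))*((5*2)*5))² = 64 + 8*(-100*5)² = 64 + 8*(-10*50)² = 64 + 8*(-500)² = 64 + 8*250000 = 64 + 2000000 = 2000064)
q/(33335/I(-121, 138) + 6531) = 2000064/(33335/(1/138) + 6531) = 2000064/(33335*138 + 6531) = 2000064/(4600230 + 6531) = 2000064/4606761 = 2000064*(1/4606761) = 666688/1535587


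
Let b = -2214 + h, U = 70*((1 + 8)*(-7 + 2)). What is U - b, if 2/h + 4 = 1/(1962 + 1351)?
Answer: -12396310/13251 ≈ -935.50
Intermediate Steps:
h = -6626/13251 (h = 2/(-4 + 1/(1962 + 1351)) = 2/(-4 + 1/3313) = 2/(-13251/3313) = 2*(-3313/13251) = -6626/13251 ≈ -0.50004)
U = -3150 (U = 70*(9*(-5)) = 70*(-45) = -3150)
b = -29344340/13251 (b = -2214 - 6626/13251 = -29344340/13251 ≈ -2214.5)
U - b = -3150 - 1*(-29344340/13251) = -3150 + 29344340/13251 = -12396310/13251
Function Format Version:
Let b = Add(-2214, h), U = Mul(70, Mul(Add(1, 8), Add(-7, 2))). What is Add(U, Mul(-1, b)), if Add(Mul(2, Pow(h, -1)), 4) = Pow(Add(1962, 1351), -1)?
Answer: Rational(-12396310, 13251) ≈ -935.50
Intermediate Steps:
h = Rational(-6626, 13251) (h = Mul(2, Pow(Add(-4, Pow(Add(1962, 1351), -1)), -1)) = Mul(2, Pow(Add(-4, Pow(3313, -1)), -1)) = Mul(2, Pow(Add(-4, Rational(1, 3313)), -1)) = Mul(2, Pow(Rational(-13251, 3313), -1)) = Mul(2, Rational(-3313, 13251)) = Rational(-6626, 13251) ≈ -0.50004)
U = -3150 (U = Mul(70, Mul(9, -5)) = Mul(70, -45) = -3150)
b = Rational(-29344340, 13251) (b = Add(-2214, Rational(-6626, 13251)) = Rational(-29344340, 13251) ≈ -2214.5)
Add(U, Mul(-1, b)) = Add(-3150, Mul(-1, Rational(-29344340, 13251))) = Add(-3150, Rational(29344340, 13251)) = Rational(-12396310, 13251)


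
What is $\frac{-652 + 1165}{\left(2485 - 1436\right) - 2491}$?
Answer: $- \frac{513}{1442} \approx -0.35576$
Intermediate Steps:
$\frac{-652 + 1165}{\left(2485 - 1436\right) - 2491} = \frac{513}{\left(2485 - 1436\right) - 2491} = \frac{513}{1049 - 2491} = \frac{513}{-1442} = 513 \left(- \frac{1}{1442}\right) = - \frac{513}{1442}$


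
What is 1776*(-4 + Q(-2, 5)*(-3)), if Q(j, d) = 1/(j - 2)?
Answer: -5772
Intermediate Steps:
Q(j, d) = 1/(-2 + j)
1776*(-4 + Q(-2, 5)*(-3)) = 1776*(-4 - 3/(-2 - 2)) = 1776*(-4 - 3/(-4)) = 1776*(-4 - ¼*(-3)) = 1776*(-4 + ¾) = 1776*(-13/4) = -5772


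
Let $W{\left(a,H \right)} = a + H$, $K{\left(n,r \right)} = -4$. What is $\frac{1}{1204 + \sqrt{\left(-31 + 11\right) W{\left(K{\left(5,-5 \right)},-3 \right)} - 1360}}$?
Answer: $\frac{301}{362709} - \frac{i \sqrt{305}}{725418} \approx 0.00082987 - 2.4075 \cdot 10^{-5} i$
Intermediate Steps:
$W{\left(a,H \right)} = H + a$
$\frac{1}{1204 + \sqrt{\left(-31 + 11\right) W{\left(K{\left(5,-5 \right)},-3 \right)} - 1360}} = \frac{1}{1204 + \sqrt{\left(-31 + 11\right) \left(-3 - 4\right) - 1360}} = \frac{1}{1204 + \sqrt{\left(-20\right) \left(-7\right) - 1360}} = \frac{1}{1204 + \sqrt{140 - 1360}} = \frac{1}{1204 + \sqrt{-1220}} = \frac{1}{1204 + 2 i \sqrt{305}}$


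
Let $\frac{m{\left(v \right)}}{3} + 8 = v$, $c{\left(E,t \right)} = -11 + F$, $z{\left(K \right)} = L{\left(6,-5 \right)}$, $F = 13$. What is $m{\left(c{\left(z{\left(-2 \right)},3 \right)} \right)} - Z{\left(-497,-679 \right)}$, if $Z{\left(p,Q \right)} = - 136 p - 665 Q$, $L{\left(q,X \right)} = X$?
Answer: $-519145$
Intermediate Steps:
$z{\left(K \right)} = -5$
$c{\left(E,t \right)} = 2$ ($c{\left(E,t \right)} = -11 + 13 = 2$)
$m{\left(v \right)} = -24 + 3 v$
$Z{\left(p,Q \right)} = - 665 Q - 136 p$
$m{\left(c{\left(z{\left(-2 \right)},3 \right)} \right)} - Z{\left(-497,-679 \right)} = \left(-24 + 3 \cdot 2\right) - \left(\left(-665\right) \left(-679\right) - -67592\right) = \left(-24 + 6\right) - \left(451535 + 67592\right) = -18 - 519127 = -519145$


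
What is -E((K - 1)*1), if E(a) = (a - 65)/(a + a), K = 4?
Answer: 31/3 ≈ 10.333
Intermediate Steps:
E(a) = (-65 + a)/(2*a) (E(a) = (-65 + a)/((2*a)) = (-65 + a)*(1/(2*a)) = (-65 + a)/(2*a))
-E((K - 1)*1) = -(-65 + (4 - 1)*1)/(2*((4 - 1)*1)) = -(-65 + 3*1)/(2*(3*1)) = -(-65 + 3)/(2*3) = -(-62)/(2*3) = -1*(-31/3) = 31/3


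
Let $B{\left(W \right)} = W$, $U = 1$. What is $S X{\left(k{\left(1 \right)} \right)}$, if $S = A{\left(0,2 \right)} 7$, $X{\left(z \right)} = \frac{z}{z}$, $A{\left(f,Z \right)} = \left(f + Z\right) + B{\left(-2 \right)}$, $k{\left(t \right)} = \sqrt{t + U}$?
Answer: $0$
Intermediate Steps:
$k{\left(t \right)} = \sqrt{1 + t}$ ($k{\left(t \right)} = \sqrt{t + 1} = \sqrt{1 + t}$)
$A{\left(f,Z \right)} = -2 + Z + f$ ($A{\left(f,Z \right)} = \left(f + Z\right) - 2 = \left(Z + f\right) - 2 = -2 + Z + f$)
$X{\left(z \right)} = 1$
$S = 0$ ($S = \left(-2 + 2 + 0\right) 7 = 0 \cdot 7 = 0$)
$S X{\left(k{\left(1 \right)} \right)} = 0 \cdot 1 = 0$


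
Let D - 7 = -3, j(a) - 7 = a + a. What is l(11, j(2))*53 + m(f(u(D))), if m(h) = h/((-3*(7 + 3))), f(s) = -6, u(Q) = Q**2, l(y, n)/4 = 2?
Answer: 2121/5 ≈ 424.20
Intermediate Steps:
j(a) = 7 + 2*a (j(a) = 7 + (a + a) = 7 + 2*a)
l(y, n) = 8 (l(y, n) = 4*2 = 8)
D = 4 (D = 7 - 3 = 4)
m(h) = -h/30 (m(h) = h/((-3*10)) = h/(-30) = h*(-1/30) = -h/30)
l(11, j(2))*53 + m(f(u(D))) = 8*53 - 1/30*(-6) = 424 + 1/5 = 2121/5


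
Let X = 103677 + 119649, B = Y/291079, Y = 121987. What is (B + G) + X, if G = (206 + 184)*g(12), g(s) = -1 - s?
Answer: 63529860211/291079 ≈ 2.1826e+5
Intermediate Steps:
G = -5070 (G = (206 + 184)*(-1 - 1*12) = 390*(-1 - 12) = 390*(-13) = -5070)
B = 121987/291079 ≈ 0.41909
X = 223326
(B + G) + X = (121987/291079 - 5070) + 223326 = -1475648543/291079 + 223326 = 63529860211/291079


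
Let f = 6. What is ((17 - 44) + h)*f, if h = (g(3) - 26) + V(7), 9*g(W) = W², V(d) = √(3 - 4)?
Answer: -312 + 6*I ≈ -312.0 + 6.0*I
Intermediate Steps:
V(d) = I (V(d) = √(-1) = I)
g(W) = W²/9
h = -25 + I (h = ((⅑)*3² - 26) + I = ((⅑)*9 - 26) + I = (1 - 26) + I = -25 + I ≈ -25.0 + 1.0*I)
((17 - 44) + h)*f = ((17 - 44) + (-25 + I))*6 = (-27 + (-25 + I))*6 = (-52 + I)*6 = -312 + 6*I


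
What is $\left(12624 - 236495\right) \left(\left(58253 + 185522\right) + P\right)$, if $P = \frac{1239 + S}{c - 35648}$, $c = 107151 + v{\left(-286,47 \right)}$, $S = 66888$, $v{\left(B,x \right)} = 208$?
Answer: $- \frac{3913582339235392}{71711} \approx -5.4574 \cdot 10^{10}$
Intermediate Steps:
$c = 107359$ ($c = 107151 + 208 = 107359$)
$P = \frac{68127}{71711}$ ($P = \frac{1239 + 66888}{107359 - 35648} = \frac{68127}{71711} \approx 0.95002$)
$\left(12624 - 236495\right) \left(\left(58253 + 185522\right) + P\right) = \left(12624 - 236495\right) \left(\left(58253 + 185522\right) + \frac{68127}{71711}\right) = - 223871 \left(243775 + \frac{68127}{71711}\right) = \left(-223871\right) \frac{17481417152}{71711} = - \frac{3913582339235392}{71711}$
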